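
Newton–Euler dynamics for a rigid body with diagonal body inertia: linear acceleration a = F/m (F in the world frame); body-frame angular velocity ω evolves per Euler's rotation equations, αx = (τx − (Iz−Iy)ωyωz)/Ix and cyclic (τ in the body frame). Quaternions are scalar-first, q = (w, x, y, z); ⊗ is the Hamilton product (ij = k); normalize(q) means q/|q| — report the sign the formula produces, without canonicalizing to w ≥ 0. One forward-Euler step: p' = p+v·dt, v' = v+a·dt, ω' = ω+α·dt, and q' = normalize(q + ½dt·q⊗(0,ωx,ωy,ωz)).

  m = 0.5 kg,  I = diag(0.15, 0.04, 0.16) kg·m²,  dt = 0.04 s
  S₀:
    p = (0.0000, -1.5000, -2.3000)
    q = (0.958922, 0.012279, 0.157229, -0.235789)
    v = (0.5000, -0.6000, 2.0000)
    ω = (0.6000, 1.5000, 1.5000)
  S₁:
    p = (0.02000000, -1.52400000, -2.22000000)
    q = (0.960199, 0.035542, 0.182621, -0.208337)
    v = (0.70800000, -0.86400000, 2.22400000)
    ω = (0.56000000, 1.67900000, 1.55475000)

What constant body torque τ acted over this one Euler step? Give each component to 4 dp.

Δω = ω₁−ω₀ = (-0.04000000, 0.17900000, 0.05475000)
gyro term ω₀×Iω₀ = (0.2700, -0.0090, -0.0990)
I·α + gyro = (0.1200, 0.1700, 0.1200)

τ = (0.1200, 0.1700, 0.1200)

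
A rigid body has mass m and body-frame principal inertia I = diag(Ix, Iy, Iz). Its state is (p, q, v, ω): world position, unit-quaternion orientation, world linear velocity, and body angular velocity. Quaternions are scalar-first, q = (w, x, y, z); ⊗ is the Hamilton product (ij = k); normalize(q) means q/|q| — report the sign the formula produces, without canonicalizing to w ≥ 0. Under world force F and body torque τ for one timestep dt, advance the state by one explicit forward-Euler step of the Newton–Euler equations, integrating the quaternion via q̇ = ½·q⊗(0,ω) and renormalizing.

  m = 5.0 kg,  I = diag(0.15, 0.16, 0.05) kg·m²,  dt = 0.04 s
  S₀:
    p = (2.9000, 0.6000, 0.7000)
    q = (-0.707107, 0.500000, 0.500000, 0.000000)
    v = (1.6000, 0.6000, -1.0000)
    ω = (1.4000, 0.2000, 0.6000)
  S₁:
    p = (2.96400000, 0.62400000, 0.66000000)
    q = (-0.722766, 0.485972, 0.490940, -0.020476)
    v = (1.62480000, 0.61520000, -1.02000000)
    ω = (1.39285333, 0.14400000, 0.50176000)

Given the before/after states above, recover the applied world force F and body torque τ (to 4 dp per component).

ω₁ − ω₀ = (-0.00714667, -0.05600000, -0.09824000)
ω₀×(Iω₀) = (-0.0132, 0.0840, 0.0028)
I·α + gyro = (-0.0400, -0.1400, -0.1200)
velocity change Δv = (0.02480000, 0.01520000, -0.02000000)
m·(v₁−v₀)/dt = (3.1000, 1.9000, -2.5000)

F = (3.1000, 1.9000, -2.5000)
τ = (-0.0400, -0.1400, -0.1200)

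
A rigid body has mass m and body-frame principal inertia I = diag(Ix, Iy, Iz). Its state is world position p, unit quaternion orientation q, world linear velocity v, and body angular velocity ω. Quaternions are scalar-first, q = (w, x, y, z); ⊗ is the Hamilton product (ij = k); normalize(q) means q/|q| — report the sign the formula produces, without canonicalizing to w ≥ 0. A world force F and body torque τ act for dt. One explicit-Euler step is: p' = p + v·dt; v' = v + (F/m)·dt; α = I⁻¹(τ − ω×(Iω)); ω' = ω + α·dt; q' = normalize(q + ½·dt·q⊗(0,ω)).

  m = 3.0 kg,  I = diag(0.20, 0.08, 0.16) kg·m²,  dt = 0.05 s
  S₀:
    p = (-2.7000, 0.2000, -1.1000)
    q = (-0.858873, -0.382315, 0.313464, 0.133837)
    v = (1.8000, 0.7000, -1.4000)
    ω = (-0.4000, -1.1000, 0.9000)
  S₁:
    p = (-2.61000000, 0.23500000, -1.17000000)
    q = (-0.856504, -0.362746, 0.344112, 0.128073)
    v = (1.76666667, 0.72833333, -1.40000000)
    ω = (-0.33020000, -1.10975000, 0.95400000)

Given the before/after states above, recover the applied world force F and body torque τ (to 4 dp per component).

F = (-2.0000, 1.7000, 0.0000)
τ = (0.2000, -0.0300, 0.1200)

Δv = v₁−v₀ = (-0.03333333, 0.02833333, 0.00000000)
m·(v₁−v₀)/dt = (-2.0000, 1.7000, 0.0000)
Δω = ω₁−ω₀ = (0.06980000, -0.00975000, 0.05400000)
τ = I·(Δω/dt) + ω₀×(Iω₀) = (0.2000, -0.0300, 0.1200)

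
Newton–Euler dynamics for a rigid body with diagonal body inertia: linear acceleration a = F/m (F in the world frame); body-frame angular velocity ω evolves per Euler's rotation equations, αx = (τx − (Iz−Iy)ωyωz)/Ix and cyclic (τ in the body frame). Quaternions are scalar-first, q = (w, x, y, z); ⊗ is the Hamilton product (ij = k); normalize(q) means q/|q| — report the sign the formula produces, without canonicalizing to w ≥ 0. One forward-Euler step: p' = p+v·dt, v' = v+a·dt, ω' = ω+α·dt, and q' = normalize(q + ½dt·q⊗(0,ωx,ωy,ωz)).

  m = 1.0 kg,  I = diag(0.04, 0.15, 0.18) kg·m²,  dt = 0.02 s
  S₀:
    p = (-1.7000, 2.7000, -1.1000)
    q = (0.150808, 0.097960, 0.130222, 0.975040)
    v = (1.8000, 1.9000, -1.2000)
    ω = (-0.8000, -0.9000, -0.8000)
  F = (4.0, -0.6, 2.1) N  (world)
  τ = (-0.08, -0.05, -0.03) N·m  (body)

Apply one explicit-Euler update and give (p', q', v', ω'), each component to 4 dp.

a = (4.0000, -0.6000, 2.1000)
p' = p + v·dt = (-1.6640, 2.7380, -1.1240)
new velocity v' = (1.8800, 1.8880, -1.1580)
ω×(Iω) gyroscopic = (0.0216, -0.0896, 0.0792)
α = I⁻¹(τ − ω×Iω) = (-2.5400, 0.2640, -0.6067)
new body rate ω' = (-0.8508, -0.8947, -0.8121)
Hamilton product q⊗(0,ω) = (0.9755998, 0.6527120, -0.8373912, -0.1046328)
updated quaternion q' = (0.1605, 0.1045, 0.1218, 0.9739)

p' = (-1.6640, 2.7380, -1.1240)
q' = (0.1605, 0.1045, 0.1218, 0.9739)
v' = (1.8800, 1.8880, -1.1580)
ω' = (-0.8508, -0.8947, -0.8121)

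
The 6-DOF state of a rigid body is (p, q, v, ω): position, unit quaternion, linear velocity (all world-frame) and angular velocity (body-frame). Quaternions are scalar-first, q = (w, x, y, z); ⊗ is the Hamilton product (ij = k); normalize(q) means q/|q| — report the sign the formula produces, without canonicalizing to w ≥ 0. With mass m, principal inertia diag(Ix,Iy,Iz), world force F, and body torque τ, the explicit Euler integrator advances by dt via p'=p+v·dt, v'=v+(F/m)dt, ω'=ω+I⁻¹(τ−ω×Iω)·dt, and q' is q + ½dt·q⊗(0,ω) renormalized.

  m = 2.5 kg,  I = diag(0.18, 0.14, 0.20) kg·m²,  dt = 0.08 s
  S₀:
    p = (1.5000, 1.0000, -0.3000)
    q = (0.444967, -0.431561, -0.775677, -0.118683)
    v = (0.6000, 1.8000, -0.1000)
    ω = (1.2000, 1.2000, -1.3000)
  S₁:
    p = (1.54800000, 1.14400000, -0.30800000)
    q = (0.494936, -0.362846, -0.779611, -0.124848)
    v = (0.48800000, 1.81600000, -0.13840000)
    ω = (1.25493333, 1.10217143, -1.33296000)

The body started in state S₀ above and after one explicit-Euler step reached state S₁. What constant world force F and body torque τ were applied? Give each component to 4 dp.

F = (-3.5000, 0.5000, -1.2000)
τ = (0.0300, -0.1400, -0.1400)

rate change Δω = (0.05493333, -0.09782857, -0.03296000)
precession coupling = (-0.0936, 0.0312, -0.0576)
applied torque τ = (0.0300, -0.1400, -0.1400)
velocity change Δv = (-0.11200000, 0.01600000, -0.03840000)
m·(v₁−v₀)/dt = (-3.5000, 0.5000, -1.2000)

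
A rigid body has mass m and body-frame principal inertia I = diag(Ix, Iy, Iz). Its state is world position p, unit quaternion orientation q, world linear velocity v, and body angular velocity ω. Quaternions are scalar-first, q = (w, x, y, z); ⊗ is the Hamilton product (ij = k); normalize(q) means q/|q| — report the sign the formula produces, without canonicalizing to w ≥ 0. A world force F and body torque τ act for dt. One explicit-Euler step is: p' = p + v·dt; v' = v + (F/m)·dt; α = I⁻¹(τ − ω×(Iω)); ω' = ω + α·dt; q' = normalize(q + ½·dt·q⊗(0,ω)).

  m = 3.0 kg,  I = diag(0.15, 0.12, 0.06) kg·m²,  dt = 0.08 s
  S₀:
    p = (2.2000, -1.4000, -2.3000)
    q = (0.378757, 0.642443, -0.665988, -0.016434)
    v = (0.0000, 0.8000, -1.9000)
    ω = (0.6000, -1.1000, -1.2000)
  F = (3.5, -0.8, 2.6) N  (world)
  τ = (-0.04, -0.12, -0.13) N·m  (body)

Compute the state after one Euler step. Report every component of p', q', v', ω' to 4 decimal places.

a = (1.1667, -0.2667, 0.8667)
new position p' = (2.2000, -1.3360, -2.4520)
v + (F/m)dt = (0.0933, 0.7787, -1.8307)
(τ − ω×Iω)/I = (0.2613, -0.4600, -2.4967)
ω + α·dt = (0.6209, -1.1368, -1.3997)
q⊗(0,ω) = (-1.1377734, 1.0083624, 0.3444385, -0.7616029)
updated quaternion q' = (0.3324, 0.6811, -0.6506, -0.0468)

p' = (2.2000, -1.3360, -2.4520)
q' = (0.3324, 0.6811, -0.6506, -0.0468)
v' = (0.0933, 0.7787, -1.8307)
ω' = (0.6209, -1.1368, -1.3997)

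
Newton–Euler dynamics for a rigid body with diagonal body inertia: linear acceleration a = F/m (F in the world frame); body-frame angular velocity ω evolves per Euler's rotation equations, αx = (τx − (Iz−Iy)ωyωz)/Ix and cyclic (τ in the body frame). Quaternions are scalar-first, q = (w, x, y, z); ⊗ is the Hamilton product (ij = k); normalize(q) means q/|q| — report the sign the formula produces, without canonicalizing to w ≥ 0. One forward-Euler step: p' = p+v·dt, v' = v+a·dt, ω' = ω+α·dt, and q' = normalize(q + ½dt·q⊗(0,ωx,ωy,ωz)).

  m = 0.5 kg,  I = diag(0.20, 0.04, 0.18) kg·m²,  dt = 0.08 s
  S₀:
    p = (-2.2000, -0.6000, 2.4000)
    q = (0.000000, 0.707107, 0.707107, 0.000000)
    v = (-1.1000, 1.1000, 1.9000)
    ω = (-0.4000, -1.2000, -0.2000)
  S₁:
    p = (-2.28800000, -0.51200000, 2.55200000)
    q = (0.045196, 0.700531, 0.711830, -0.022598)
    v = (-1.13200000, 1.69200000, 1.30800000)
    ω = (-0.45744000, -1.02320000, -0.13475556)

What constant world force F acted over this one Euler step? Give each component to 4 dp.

F = (-0.2000, 3.7000, -3.7000)

velocity change Δv = (-0.03200000, 0.59200000, -0.59200000)
m·(v₁−v₀)/dt = (-0.2000, 3.7000, -3.7000)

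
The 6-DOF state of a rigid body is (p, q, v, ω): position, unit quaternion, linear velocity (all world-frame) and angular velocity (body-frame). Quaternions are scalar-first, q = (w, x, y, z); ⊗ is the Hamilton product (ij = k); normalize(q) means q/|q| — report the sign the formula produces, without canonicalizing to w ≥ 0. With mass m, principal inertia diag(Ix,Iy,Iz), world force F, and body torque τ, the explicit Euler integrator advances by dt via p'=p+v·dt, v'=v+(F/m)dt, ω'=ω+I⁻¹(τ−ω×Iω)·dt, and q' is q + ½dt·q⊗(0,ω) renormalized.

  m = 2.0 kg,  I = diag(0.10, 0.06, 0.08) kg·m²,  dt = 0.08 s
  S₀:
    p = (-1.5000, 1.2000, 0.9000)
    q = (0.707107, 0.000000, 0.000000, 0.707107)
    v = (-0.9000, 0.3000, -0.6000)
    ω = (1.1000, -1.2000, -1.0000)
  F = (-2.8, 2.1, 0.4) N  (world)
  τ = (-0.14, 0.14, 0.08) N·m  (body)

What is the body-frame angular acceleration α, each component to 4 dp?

gyro term ω×Iω = (0.0240, -0.0220, 0.0528)
angular accel α = (-1.6400, 2.7000, 0.3400)

α = (-1.6400, 2.7000, 0.3400)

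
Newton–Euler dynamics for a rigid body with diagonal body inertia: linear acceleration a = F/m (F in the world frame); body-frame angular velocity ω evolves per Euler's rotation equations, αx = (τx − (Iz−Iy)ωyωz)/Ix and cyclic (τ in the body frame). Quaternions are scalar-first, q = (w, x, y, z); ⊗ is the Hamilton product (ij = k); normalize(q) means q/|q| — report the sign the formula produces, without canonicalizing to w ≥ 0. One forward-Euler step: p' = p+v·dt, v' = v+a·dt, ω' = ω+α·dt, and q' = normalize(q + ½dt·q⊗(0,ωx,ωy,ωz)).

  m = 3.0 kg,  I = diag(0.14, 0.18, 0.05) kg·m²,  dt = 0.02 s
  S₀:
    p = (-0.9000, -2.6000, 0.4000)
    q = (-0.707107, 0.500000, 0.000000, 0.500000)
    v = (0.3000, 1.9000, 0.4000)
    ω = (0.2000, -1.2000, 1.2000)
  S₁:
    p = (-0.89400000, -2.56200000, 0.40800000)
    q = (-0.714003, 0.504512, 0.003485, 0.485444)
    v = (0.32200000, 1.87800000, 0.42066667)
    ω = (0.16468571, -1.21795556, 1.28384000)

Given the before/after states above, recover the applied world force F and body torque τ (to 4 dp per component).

rate change Δω = (-0.03531429, -0.01795556, 0.08384000)
I·α + gyro = (-0.0600, -0.1400, 0.2000)
velocity change Δv = (0.02200000, -0.02200000, 0.02066667)
m·(v₁−v₀)/dt = (3.3000, -3.3000, 3.1000)

F = (3.3000, -3.3000, 3.1000)
τ = (-0.0600, -0.1400, 0.2000)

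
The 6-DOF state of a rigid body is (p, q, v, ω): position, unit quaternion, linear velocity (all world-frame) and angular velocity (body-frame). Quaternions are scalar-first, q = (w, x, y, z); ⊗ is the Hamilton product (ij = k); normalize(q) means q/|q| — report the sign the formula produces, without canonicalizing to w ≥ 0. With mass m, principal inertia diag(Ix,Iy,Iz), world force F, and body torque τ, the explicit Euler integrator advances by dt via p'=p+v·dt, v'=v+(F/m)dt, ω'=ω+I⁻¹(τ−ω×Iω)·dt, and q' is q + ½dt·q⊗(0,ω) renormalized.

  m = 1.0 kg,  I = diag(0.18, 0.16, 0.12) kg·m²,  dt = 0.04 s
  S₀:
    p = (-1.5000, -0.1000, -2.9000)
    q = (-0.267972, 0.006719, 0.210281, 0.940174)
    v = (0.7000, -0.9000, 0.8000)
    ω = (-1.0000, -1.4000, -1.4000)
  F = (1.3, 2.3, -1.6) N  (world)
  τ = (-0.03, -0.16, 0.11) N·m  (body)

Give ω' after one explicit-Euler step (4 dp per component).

ω' = (-0.9892, -1.4610, -1.3540)

gyro term ω×Iω = (-0.0784, 0.0840, -0.0280)
(τ − ω×Iω)/I = (0.2689, -1.5250, 1.1500)
ω' = ω + α·dt = (-0.9892, -1.4610, -1.3540)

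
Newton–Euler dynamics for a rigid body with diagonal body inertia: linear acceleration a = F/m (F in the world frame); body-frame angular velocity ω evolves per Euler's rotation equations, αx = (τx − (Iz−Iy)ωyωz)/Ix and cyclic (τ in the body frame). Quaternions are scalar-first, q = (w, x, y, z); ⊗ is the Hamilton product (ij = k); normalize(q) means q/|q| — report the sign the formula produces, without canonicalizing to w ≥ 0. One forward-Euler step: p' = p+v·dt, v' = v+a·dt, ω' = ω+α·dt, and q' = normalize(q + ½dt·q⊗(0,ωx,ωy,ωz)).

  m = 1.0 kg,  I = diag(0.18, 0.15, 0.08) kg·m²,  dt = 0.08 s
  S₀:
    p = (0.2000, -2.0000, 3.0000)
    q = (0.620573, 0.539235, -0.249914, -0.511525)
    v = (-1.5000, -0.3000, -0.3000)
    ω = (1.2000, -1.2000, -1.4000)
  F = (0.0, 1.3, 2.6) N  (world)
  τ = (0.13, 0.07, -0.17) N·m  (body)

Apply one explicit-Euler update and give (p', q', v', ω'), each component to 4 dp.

ω×(Iω) gyroscopic = (-0.1176, -0.1680, 0.0432)
angular accel α = (1.3756, 1.5867, -2.6650)
new body rate ω' = (1.3100, -1.0731, -1.6132)
q⊗(0,ω) = (-1.6631138, 0.4807372, -0.6035886, -1.2159874)
q + ½dt·q⊗(0,ω), renormalized = (0.5519, 0.5563, -0.2730, -0.5580)
new position p' = (0.0800, -2.0240, 2.9760)
v + (F/m)dt = (-1.5000, -0.1960, -0.0920)

p' = (0.0800, -2.0240, 2.9760)
q' = (0.5519, 0.5563, -0.2730, -0.5580)
v' = (-1.5000, -0.1960, -0.0920)
ω' = (1.3100, -1.0731, -1.6132)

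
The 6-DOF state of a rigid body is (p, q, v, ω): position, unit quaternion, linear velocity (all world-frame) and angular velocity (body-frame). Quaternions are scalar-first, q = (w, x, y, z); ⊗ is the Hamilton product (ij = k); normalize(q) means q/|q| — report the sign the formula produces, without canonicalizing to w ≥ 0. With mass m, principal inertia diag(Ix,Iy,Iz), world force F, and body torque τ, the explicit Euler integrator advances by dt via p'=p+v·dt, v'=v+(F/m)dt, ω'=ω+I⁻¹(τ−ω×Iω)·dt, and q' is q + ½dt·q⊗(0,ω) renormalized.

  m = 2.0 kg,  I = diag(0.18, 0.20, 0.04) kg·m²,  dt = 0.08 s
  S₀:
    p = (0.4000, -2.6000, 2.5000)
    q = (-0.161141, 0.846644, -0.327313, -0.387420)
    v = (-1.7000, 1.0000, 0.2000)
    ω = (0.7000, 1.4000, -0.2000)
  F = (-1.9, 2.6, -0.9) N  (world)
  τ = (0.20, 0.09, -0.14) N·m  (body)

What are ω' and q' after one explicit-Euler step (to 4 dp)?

α = I⁻¹(τ − ω×Iω) = (0.8622, 0.5480, -3.9900)
ω + α·dt = (0.7690, 1.4438, -0.5192)
Hamilton product q⊗(0,ω) = (-0.2118966, 0.4950519, -0.3274626, 1.4466489)
q' = normalize(q + ½dt·q⊗(0,ω)) = (-0.1693, 0.8647, -0.3397, -0.3289)

ω' = (0.7690, 1.4438, -0.5192)
q' = (-0.1693, 0.8647, -0.3397, -0.3289)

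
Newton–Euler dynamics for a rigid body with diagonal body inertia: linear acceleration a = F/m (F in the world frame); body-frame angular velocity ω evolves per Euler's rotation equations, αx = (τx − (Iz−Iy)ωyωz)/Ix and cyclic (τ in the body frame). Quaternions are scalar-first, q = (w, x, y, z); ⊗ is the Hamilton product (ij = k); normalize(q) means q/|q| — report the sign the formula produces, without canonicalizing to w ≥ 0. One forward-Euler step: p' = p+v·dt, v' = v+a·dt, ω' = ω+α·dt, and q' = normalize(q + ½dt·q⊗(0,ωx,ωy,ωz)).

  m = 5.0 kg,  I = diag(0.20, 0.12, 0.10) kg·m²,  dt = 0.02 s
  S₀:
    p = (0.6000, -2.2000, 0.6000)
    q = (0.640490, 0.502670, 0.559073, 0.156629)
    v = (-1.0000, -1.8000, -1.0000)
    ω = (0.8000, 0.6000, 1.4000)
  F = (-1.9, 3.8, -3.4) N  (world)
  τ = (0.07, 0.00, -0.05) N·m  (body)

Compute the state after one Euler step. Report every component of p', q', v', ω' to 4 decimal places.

p' = (0.5800, -2.2360, 0.5800)
q' = (0.6308, 0.5146, 0.5570, 0.1641)
v' = (-1.0076, -1.7848, -1.0136)
ω' = (0.8087, 0.5813, 1.3977)

a = (-0.3800, 0.7600, -0.6800)
new position p' = (0.5800, -2.2360, 0.5800)
new velocity v' = (-1.0076, -1.7848, -1.0136)
angular accel α = (0.4340, -0.9333, -0.1160)
ω' = ω + α·dt = (0.8087, 0.5813, 1.3977)
Hamilton product q⊗(0,ω) = (-0.9568604, 1.2011168, -0.1941408, 0.7510296)
q' = normalize(q + ½dt·q⊗(0,ω)) = (0.6308, 0.5146, 0.5570, 0.1641)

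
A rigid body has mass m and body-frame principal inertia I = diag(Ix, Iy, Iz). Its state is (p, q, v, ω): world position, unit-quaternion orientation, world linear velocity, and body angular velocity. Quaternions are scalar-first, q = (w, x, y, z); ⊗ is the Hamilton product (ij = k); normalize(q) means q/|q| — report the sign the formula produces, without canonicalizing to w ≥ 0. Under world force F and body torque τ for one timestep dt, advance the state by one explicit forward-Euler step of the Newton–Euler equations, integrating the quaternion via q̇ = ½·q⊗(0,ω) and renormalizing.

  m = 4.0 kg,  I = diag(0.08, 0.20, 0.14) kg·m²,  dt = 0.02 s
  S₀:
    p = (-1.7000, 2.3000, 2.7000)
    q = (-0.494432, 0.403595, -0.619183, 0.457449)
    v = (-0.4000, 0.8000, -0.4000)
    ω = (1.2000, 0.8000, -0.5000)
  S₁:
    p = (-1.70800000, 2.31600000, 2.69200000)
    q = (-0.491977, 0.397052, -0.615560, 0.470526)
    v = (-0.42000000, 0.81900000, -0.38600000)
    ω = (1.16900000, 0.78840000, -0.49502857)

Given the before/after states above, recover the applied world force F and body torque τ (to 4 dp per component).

F = (-4.0000, 3.8000, 2.8000)
τ = (-0.1000, -0.0800, 0.1500)

velocity change Δv = (-0.02000000, 0.01900000, 0.01400000)
applied force F = (-4.0000, 3.8000, 2.8000)
Δω = ω₁−ω₀ = (-0.03100000, -0.01160000, 0.00497143)
precession coupling = (0.0240, 0.0360, 0.1152)
I·α + gyro = (-0.1000, -0.0800, 0.1500)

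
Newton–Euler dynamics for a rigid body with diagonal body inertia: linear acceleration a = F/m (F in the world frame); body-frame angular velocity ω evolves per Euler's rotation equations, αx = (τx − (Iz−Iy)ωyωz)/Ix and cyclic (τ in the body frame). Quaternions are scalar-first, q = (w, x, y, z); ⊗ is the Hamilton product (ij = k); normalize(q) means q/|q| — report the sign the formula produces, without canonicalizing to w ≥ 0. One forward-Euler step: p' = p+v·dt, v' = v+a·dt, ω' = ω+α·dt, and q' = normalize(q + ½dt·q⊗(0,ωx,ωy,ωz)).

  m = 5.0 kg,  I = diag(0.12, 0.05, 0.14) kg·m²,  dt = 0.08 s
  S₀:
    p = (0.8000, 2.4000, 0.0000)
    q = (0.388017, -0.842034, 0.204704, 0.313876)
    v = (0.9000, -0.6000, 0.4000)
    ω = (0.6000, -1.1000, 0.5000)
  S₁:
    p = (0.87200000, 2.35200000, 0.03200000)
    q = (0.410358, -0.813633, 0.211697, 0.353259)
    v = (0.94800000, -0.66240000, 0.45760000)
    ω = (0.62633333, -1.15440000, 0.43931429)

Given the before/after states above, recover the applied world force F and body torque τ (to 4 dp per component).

Δv = v₁−v₀ = (0.04800000, -0.06240000, 0.05760000)
applied force F = (3.0000, -3.9000, 3.6000)
Δω = ω₁−ω₀ = (0.02633333, -0.05440000, -0.06068571)
precession coupling = (-0.0495, -0.0060, 0.0462)
I·α + gyro = (-0.0100, -0.0400, -0.0600)

F = (3.0000, -3.9000, 3.6000)
τ = (-0.0100, -0.0400, -0.0600)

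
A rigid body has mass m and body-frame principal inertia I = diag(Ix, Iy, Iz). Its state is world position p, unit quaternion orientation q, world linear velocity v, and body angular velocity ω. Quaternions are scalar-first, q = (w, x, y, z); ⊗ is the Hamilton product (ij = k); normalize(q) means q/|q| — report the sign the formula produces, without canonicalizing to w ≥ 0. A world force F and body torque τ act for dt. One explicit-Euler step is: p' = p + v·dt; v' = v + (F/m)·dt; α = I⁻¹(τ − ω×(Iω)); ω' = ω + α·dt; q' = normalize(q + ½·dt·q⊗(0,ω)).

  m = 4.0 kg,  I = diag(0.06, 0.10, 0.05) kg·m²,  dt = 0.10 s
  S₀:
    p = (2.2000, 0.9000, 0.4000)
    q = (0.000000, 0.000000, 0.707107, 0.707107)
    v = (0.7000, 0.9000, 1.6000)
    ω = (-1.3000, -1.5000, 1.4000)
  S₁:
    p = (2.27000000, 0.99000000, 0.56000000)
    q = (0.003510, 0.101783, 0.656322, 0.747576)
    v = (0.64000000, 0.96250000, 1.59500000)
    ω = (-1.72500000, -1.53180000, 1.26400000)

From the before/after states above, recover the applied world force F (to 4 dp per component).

F = (-2.4000, 2.5000, -0.2000)

v₁ − v₀ = (-0.06000000, 0.06250000, -0.00500000)
F = m·Δv/dt = (-2.4000, 2.5000, -0.2000)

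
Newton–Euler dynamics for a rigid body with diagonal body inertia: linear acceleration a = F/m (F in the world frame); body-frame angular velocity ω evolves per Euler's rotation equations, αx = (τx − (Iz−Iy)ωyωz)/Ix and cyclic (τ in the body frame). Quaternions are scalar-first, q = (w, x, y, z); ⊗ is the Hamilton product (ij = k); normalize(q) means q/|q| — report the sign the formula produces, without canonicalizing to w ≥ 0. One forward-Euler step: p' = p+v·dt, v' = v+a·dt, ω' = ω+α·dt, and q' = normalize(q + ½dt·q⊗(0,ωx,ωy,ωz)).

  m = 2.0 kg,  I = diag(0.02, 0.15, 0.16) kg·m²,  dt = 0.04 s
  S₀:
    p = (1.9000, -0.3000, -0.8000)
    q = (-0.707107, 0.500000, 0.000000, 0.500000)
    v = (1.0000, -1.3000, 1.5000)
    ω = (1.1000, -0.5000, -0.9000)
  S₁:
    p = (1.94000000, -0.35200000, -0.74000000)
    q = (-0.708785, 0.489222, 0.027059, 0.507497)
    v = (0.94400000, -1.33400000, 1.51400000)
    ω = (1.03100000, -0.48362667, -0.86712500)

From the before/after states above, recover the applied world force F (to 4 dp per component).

F = (-2.8000, -1.7000, 0.7000)

velocity change Δv = (-0.05600000, -0.03400000, 0.01400000)
F = m·Δv/dt = (-2.8000, -1.7000, 0.7000)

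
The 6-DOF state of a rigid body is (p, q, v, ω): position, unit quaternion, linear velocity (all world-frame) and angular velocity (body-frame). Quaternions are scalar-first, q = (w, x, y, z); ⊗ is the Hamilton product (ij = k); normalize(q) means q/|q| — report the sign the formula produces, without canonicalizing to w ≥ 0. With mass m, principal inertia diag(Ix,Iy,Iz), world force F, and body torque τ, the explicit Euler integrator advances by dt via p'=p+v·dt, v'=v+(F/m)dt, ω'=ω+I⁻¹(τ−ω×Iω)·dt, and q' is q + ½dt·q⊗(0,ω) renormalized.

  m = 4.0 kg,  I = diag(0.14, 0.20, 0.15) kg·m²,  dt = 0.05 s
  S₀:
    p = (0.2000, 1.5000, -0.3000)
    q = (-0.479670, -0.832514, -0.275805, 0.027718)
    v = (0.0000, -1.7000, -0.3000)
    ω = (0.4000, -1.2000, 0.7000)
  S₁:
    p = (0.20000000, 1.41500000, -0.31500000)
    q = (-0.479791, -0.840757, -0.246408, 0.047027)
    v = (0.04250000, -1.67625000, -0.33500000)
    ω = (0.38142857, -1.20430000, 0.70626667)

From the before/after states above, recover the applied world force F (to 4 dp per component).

F = (3.4000, 1.9000, -2.8000)

v₁ − v₀ = (0.04250000, 0.02375000, -0.03500000)
applied force F = (3.4000, 1.9000, -2.8000)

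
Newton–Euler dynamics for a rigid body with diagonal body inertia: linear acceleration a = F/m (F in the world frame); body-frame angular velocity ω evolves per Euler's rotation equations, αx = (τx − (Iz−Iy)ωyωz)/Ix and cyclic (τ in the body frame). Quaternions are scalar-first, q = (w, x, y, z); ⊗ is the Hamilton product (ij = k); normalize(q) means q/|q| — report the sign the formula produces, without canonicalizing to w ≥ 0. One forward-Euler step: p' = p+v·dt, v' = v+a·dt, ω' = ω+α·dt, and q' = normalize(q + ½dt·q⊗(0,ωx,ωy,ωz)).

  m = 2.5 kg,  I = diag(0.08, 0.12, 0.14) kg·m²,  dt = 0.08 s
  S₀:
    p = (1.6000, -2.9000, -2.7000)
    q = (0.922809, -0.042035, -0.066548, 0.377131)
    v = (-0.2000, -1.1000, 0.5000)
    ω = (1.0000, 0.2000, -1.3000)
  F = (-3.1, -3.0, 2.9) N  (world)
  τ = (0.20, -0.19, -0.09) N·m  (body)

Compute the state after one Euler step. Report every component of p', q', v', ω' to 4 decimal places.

precession coupling ω×(Iω) = (-0.0052, 0.0780, 0.0080)
angular accel α = (2.5650, -2.2333, -0.7000)
new body rate ω' = (1.2052, 0.0213, -1.3560)
2q̇ = q⊗(0,ω) = (0.5456149, 0.9338952, 0.5070473, -1.1415107)
q' = normalize(q + ½dt·q⊗(0,ω)) = (0.9426, -0.0047, -0.0462, 0.3307)
linear accel F/m = (-1.2400, -1.2000, 1.1600)
new position p' = (1.5840, -2.9880, -2.6600)
v' = v + a·dt = (-0.2992, -1.1960, 0.5928)

p' = (1.5840, -2.9880, -2.6600)
q' = (0.9426, -0.0047, -0.0462, 0.3307)
v' = (-0.2992, -1.1960, 0.5928)
ω' = (1.2052, 0.0213, -1.3560)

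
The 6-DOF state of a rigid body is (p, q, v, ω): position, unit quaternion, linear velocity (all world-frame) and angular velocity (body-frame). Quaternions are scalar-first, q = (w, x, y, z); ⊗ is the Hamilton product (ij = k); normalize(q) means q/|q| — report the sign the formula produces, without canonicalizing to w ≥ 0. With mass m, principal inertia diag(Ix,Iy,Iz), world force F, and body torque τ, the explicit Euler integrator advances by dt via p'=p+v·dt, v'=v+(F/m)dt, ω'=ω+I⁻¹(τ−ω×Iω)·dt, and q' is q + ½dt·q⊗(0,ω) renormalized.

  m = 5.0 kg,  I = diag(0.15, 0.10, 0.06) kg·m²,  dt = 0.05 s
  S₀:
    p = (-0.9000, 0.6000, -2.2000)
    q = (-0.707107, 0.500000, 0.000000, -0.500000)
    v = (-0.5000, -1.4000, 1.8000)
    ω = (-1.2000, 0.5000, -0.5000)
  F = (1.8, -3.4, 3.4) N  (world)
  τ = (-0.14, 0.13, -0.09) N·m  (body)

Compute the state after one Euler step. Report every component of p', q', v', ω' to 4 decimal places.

p' = (-0.9250, 0.5300, -2.1100)
q' = (-0.6979, 0.5271, 0.0124, -0.4846)
v' = (-0.4820, -1.4340, 1.8340)
ω' = (-1.2500, 0.5380, -0.6000)

a = (0.3600, -0.6800, 0.6800)
new position p' = (-0.9250, 0.5300, -2.1100)
v' = v + a·dt = (-0.4820, -1.4340, 1.8340)
ω×(Iω) gyroscopic = (0.0100, 0.0540, 0.0300)
angular accel α = (-1.0000, 0.7600, -2.0000)
ω + α·dt = (-1.2500, 0.5380, -0.6000)
q⊗(0,ω) = (0.3500000, 1.0985284, 0.4964465, 0.6035535)
q' = normalize(q + ½dt·q⊗(0,ω)) = (-0.6979, 0.5271, 0.0124, -0.4846)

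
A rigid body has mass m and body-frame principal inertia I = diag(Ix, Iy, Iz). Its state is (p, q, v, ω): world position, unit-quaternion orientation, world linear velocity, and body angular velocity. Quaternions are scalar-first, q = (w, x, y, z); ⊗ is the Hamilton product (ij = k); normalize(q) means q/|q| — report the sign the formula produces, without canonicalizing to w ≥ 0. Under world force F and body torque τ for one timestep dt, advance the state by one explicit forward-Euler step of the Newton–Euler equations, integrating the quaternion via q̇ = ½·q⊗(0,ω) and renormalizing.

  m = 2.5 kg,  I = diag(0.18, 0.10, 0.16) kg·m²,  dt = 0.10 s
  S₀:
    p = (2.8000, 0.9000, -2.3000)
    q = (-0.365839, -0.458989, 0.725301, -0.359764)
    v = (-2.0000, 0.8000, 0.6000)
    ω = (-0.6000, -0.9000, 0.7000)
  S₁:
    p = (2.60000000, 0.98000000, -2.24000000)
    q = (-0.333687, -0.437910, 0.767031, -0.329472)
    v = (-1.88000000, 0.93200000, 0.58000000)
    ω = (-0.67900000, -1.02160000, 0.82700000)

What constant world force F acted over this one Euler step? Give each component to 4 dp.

F = (3.0000, 3.3000, -0.5000)

v₁ − v₀ = (0.12000000, 0.13200000, -0.02000000)
m·(v₁−v₀)/dt = (3.0000, 3.3000, -0.5000)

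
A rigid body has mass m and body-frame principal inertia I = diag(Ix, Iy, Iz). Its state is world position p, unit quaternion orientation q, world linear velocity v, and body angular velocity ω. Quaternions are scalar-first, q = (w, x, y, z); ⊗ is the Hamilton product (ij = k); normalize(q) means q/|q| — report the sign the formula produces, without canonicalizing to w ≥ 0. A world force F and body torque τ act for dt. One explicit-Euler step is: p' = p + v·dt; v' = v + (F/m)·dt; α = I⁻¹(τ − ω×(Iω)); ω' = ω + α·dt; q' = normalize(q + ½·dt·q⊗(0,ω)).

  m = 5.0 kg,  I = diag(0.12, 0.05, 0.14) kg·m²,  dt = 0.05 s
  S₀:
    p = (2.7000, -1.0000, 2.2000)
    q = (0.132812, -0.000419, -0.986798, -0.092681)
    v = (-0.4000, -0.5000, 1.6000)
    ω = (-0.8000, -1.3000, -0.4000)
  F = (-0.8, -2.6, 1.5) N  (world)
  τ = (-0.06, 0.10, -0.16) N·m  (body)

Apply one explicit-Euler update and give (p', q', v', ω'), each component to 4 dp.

p + v·dt = (2.6800, -1.0250, 2.2800)
v' = v + a·dt = (-0.4080, -0.5260, 1.6150)
(τ − ω×Iω)/I = (-0.8900, 2.1280, -0.6229)
ω + α·dt = (-0.8445, -1.1936, -0.4311)
Hamilton product q⊗(0,ω) = (-1.3202450, 0.1679843, -0.0986784, -0.8420185)
q + ½dt·q⊗(0,ω), renormalized = (0.0997, 0.0038, -0.9885, -0.1136)

p' = (2.6800, -1.0250, 2.2800)
q' = (0.0997, 0.0038, -0.9885, -0.1136)
v' = (-0.4080, -0.5260, 1.6150)
ω' = (-0.8445, -1.1936, -0.4311)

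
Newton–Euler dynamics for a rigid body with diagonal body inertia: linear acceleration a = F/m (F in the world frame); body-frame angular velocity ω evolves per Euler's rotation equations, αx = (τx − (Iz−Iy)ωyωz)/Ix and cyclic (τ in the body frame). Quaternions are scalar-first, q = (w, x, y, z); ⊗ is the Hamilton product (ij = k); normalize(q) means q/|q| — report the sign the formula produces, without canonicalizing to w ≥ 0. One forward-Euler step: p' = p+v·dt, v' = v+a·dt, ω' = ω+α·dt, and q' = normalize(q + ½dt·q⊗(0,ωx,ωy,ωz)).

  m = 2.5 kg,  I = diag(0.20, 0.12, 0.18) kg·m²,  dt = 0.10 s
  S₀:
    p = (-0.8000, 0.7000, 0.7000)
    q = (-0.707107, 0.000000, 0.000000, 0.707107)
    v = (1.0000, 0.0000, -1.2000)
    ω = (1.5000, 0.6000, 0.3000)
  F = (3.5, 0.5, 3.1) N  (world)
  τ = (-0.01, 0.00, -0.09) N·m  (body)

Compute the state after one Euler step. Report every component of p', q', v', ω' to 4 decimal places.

p + v·dt = (-0.7000, 0.7000, 0.5800)
v + (F/m)dt = (1.1400, 0.0200, -1.0760)
gyro term ω×Iω = (0.0108, 0.0090, -0.0720)
(τ − ω×Iω)/I = (-0.1040, -0.0750, -0.1000)
new body rate ω' = (1.4896, 0.5925, 0.2900)
q⊗(0,ω) = (-0.2121321, -1.4849247, 0.6363963, -0.2121321)
q + ½dt·q⊗(0,ω), renormalized = (-0.7153, -0.0740, 0.0317, 0.6942)

p' = (-0.7000, 0.7000, 0.5800)
q' = (-0.7153, -0.0740, 0.0317, 0.6942)
v' = (1.1400, 0.0200, -1.0760)
ω' = (1.4896, 0.5925, 0.2900)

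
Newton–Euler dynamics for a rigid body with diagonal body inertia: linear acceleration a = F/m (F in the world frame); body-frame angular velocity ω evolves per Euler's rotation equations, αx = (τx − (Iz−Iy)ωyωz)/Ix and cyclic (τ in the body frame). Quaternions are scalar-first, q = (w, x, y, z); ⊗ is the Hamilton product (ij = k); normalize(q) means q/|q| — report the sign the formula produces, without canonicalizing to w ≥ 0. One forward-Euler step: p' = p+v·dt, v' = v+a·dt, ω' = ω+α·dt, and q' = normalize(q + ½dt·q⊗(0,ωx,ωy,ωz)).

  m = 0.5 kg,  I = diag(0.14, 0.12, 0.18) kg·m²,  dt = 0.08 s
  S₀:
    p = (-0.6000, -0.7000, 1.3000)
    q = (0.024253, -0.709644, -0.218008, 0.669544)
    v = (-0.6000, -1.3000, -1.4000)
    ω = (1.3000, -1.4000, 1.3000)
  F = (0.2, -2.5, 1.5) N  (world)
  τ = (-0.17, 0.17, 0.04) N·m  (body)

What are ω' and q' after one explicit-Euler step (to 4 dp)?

ω' = (1.2653, -1.2416, 1.3016)
q' = (0.0141, -0.6793, -0.1470, 0.7188)

gyro term ω×Iω = (-0.1092, -0.0676, 0.0364)
α = I⁻¹(τ − ω×Iω) = (-0.4343, 1.9800, 0.0200)
ω' = ω + α·dt = (1.2653, -1.2416, 1.3016)
Hamilton product q⊗(0,ω) = (-0.2530812, 0.6854801, 1.7589902, 1.3084409)
updated quaternion q' = (0.0141, -0.6793, -0.1470, 0.7188)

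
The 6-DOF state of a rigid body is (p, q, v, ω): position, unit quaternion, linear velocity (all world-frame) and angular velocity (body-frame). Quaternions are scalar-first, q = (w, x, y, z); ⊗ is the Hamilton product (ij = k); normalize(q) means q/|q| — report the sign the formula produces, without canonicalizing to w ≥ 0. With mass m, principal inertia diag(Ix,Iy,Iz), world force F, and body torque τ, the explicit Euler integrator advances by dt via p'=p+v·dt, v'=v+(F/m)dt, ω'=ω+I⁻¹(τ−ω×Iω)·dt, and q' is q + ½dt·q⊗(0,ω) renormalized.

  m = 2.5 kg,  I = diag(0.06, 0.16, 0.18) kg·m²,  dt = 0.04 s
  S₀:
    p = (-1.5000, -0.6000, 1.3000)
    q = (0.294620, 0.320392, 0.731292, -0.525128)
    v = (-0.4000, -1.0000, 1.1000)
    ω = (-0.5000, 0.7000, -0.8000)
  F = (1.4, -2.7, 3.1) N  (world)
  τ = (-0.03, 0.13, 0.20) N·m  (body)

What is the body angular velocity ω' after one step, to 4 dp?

ω' = (-0.5125, 0.7445, -0.7478)

gyro term ω×Iω = (-0.0112, -0.0480, -0.0350)
(τ − ω×Iω)/I = (-0.3133, 1.1125, 1.3056)
ω' = ω + α·dt = (-0.5125, 0.7445, -0.7478)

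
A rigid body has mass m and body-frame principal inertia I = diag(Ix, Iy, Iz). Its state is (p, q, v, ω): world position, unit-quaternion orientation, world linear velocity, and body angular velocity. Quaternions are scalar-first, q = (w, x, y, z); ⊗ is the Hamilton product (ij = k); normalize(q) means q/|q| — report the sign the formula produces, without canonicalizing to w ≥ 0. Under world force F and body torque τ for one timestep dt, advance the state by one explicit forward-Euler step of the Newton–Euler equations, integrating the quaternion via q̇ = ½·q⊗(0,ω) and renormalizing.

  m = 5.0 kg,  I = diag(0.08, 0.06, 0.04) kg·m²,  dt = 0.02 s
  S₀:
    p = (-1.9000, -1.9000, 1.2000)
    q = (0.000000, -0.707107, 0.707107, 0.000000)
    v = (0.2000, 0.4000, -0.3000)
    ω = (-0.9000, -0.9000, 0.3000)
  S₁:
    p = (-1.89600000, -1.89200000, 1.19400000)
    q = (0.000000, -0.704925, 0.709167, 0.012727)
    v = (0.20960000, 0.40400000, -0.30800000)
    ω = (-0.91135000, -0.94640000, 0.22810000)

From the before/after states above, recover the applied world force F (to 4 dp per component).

F = (2.4000, 1.0000, -2.0000)

velocity change Δv = (0.00960000, 0.00400000, -0.00800000)
m·(v₁−v₀)/dt = (2.4000, 1.0000, -2.0000)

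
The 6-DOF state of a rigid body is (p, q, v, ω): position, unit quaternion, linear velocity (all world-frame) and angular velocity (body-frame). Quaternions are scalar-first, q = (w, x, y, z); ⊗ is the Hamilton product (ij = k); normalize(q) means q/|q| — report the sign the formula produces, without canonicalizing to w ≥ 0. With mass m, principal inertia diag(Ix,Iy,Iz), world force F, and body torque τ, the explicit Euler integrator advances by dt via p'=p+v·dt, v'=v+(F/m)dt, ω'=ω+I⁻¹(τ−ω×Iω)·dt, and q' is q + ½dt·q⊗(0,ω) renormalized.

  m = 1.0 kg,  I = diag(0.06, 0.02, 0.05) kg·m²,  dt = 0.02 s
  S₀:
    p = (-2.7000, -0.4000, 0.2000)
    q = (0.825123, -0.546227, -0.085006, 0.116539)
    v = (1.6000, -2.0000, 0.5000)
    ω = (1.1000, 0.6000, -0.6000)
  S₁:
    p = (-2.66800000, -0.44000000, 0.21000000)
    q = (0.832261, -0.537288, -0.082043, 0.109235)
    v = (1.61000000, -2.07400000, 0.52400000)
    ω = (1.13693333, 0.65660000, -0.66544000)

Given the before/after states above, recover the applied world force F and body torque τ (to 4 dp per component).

v₁ − v₀ = (0.01000000, -0.07400000, 0.02400000)
F = m·Δv/dt = (0.5000, -3.7000, 1.2000)
rate change Δω = (0.03693333, 0.05660000, -0.06544000)
ω₀×(Iω₀) = (-0.0108, -0.0066, -0.0264)
τ = I·(Δω/dt) + ω₀×(Iω₀) = (0.1000, 0.0500, -0.1900)

F = (0.5000, -3.7000, 1.2000)
τ = (0.1000, 0.0500, -0.1900)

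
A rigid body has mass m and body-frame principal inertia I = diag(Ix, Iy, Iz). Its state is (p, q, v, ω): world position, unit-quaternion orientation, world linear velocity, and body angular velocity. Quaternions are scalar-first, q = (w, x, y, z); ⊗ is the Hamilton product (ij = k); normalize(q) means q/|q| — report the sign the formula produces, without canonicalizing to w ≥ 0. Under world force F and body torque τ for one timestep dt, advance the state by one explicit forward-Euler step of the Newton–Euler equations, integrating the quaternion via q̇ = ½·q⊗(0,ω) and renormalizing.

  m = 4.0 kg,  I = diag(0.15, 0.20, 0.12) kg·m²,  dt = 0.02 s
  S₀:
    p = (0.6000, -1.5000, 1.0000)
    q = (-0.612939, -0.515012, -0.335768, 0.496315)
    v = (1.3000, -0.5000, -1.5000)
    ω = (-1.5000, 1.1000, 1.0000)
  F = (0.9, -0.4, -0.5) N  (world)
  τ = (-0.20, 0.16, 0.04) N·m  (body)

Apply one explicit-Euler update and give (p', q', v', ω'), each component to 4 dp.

p' = (0.6260, -1.5100, 0.9700)
q' = (-0.6218, -0.5145, -0.3447, 0.4794)
v' = (1.3045, -0.5020, -1.5025)
ω' = (-1.5149, 1.1205, 1.0204)

gyro term ω×Iω = (-0.0880, -0.0450, -0.0825)
α = I⁻¹(τ − ω×Iω) = (-0.7467, 1.0250, 1.0208)
new body rate ω' = (-1.5149, 1.1205, 1.0204)
2q̇ = q⊗(0,ω) = (-0.8994882, 0.0376940, -0.9036934, -1.6831042)
q + ½dt·q⊗(0,ω), renormalized = (-0.6218, -0.5145, -0.3447, 0.4794)
a = (0.2250, -0.1000, -0.1250)
p' = p + v·dt = (0.6260, -1.5100, 0.9700)
new velocity v' = (1.3045, -0.5020, -1.5025)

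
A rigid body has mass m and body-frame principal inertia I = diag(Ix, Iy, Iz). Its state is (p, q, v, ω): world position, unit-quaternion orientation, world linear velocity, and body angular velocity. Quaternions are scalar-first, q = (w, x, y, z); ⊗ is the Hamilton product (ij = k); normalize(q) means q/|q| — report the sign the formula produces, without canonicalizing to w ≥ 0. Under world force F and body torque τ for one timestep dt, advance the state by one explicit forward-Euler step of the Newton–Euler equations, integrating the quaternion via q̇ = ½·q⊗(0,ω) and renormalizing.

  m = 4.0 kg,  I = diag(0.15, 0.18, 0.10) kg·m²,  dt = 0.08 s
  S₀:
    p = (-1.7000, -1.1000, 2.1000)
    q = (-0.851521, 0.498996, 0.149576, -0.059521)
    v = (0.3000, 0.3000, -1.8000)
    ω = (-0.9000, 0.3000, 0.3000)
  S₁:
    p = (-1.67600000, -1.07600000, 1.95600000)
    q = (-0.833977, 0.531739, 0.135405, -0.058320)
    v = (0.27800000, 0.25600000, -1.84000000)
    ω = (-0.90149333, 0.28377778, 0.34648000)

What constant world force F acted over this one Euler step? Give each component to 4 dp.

F = (-1.1000, -2.2000, -2.0000)

Δv = v₁−v₀ = (-0.02200000, -0.04400000, -0.04000000)
F = m·Δv/dt = (-1.1000, -2.2000, -2.0000)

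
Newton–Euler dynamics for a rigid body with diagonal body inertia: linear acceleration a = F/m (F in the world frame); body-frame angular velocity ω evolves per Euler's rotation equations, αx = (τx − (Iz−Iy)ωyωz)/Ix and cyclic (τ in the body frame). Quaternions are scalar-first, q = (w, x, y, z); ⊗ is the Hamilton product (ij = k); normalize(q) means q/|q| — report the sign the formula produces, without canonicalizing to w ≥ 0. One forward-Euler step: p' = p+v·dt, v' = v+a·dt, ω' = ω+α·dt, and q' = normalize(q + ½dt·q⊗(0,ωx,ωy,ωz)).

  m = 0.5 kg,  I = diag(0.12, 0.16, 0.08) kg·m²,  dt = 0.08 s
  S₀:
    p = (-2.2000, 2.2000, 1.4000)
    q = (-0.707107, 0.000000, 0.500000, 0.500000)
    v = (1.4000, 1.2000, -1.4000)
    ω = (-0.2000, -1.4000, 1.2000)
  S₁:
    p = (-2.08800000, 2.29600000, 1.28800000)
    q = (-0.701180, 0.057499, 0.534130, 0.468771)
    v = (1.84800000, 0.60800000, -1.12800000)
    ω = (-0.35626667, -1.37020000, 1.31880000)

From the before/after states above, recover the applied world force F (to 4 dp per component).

F = (2.8000, -3.7000, 1.7000)

Δv = v₁−v₀ = (0.44800000, -0.59200000, 0.27200000)
F = m·Δv/dt = (2.8000, -3.7000, 1.7000)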